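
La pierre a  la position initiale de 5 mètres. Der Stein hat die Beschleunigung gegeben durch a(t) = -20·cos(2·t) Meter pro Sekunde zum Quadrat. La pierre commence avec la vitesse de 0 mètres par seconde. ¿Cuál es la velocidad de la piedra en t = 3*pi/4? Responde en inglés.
To solve this, we need to take 1 antiderivative of our acceleration equation a(t) = -20·cos(2·t). The integral of acceleration, with v(0) = 0, gives velocity: v(t) = -10·sin(2·t). Using v(t) = -10·sin(2·t) and substituting t = 3*pi/4, we find v = 10.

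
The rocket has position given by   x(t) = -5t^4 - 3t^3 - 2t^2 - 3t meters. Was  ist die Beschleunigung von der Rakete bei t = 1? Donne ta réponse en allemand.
Ausgehend von der Position x(t) = -5·t^4 - 3·t^3 - 2·t^2 - 3·t, nehmen wir 2 Ableitungen. Mit d/dt von x(t) finden wir v(t) = -20·t^3 - 9·t^2 - 4·t - 3. Mit d/dt von v(t) finden wir a(t) = -60·t^2 - 18·t - 4. Wir haben die Beschleunigung a(t) = -60·t^2 - 18·t - 4. Durch Einsetzen von t = 1: a(1) = -82.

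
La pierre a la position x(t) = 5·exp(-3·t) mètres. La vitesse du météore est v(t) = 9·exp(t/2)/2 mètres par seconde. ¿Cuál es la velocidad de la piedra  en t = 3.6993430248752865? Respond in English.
Starting from position x(t) = 5·exp(-3·t), we take 1 derivative. Differentiating position, we get velocity: v(t) = -15·exp(-3·t). Using v(t) = -15·exp(-3·t) and substituting t = 3.6993430248752865, we find v = -0.000227132076808377.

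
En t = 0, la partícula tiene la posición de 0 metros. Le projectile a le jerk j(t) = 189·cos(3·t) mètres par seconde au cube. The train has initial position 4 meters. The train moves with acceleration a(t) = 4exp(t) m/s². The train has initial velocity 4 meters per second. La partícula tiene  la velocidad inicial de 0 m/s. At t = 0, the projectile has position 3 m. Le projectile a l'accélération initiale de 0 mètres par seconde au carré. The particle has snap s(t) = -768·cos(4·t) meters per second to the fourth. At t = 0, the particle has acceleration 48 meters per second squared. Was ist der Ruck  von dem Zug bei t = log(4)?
Wir müssen unsere Gleichung für die Beschleunigung a(t) = 4·exp(t) 1-mal ableiten. Die Ableitung von der Beschleunigung ergibt den Ruck: j(t) = 4·exp(t). Wir haben den Ruck j(t) = 4·exp(t). Durch Einsetzen von t = log(4): j(log(4)) = 16.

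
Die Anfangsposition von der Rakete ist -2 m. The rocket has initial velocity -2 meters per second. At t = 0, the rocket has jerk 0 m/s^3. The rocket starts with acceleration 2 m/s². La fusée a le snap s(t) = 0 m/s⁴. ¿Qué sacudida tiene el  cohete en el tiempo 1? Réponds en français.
En partant du snap s(t) = 0, nous prenons 1 primitive. En prenant ∫s(t)dt et en appliquant j(0) = 0, nous trouvons j(t) = 0. En utilisant j(t) = 0 et en substituant t = 1, nous trouvons j = 0.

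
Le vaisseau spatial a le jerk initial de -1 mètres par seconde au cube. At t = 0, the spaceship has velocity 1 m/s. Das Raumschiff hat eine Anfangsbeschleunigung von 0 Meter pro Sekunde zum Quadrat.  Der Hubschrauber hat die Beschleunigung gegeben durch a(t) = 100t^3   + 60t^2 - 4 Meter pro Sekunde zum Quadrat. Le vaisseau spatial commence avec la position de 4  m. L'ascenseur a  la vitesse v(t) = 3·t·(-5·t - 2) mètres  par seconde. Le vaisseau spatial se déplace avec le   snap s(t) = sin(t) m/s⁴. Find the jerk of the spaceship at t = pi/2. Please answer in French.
Nous devons trouver l'intégrale de notre équation du snap s(t) = sin(t) 1 fois. En intégrant le snap et en utilisant la condition initiale j(0) = -1, nous obtenons j(t) = -cos(t). De l'équation du jerk j(t) = -cos(t), nous substituons t = pi/2 pour obtenir j = 0.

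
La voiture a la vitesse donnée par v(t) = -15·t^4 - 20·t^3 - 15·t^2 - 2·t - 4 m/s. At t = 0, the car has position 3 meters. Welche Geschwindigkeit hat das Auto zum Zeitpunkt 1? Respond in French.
En utilisant v(t) = -15·t^4 - 20·t^3 - 15·t^2 - 2·t - 4 et en substituant t = 1, nous trouvons v = -56.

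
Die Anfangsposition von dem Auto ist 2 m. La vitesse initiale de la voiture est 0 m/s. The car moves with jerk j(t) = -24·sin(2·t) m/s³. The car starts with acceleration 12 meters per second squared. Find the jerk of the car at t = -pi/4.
Using j(t) = -24·sin(2·t) and substituting t = -pi/4, we find j = 24.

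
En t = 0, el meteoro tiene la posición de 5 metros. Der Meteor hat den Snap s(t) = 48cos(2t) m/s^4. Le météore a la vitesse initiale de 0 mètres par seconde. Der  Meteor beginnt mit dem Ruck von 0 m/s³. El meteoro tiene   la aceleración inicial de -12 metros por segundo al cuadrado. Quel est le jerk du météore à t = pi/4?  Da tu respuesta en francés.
Nous devons intégrer notre équation du snap s(t) = 48·cos(2·t) 1 fois. La primitive du snap est le jerk. En utilisant j(0) = 0, nous obtenons j(t) = 24·sin(2·t). De l'équation du jerk j(t) = 24·sin(2·t), nous substituons t = pi/4 pour obtenir j = 24.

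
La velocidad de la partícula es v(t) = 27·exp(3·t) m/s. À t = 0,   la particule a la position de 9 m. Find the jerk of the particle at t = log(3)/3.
To solve this, we need to take 2 derivatives of our velocity equation v(t) = 27·exp(3·t). Taking d/dt of v(t), we find a(t) = 81·exp(3·t). Taking d/dt of a(t), we find j(t) = 243·exp(3·t). Using j(t) = 243·exp(3·t) and substituting t = log(3)/3, we find j = 729.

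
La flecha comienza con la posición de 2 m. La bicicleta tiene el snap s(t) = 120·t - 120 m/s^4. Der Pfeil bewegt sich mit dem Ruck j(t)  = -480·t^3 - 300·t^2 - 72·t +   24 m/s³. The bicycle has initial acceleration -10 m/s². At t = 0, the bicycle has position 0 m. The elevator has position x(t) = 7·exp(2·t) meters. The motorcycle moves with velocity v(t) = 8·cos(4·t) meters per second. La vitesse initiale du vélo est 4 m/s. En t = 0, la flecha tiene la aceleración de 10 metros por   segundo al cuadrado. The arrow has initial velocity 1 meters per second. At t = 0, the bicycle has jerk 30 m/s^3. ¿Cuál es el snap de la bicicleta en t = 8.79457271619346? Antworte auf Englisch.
Using s(t) = 120·t - 120 and substituting t = 8.79457271619346, we find s = 935.348725943215.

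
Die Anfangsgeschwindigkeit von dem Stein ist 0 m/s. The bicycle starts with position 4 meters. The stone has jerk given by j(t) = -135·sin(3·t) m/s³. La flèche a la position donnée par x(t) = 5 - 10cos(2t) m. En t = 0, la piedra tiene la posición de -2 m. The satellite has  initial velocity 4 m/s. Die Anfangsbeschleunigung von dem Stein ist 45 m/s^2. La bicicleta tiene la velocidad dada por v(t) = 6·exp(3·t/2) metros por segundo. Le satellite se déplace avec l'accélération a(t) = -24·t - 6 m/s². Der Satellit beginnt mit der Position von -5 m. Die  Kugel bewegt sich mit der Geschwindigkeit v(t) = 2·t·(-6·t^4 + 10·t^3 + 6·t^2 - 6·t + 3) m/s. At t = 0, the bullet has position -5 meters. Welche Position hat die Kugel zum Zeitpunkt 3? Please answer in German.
Ausgehend von der Geschwindigkeit v(t) = 2·t·(-6·t^4 + 10·t^3 + 6·t^2 - 6·t + 3), nehmen wir 1 Stammfunktion. Mit ∫v(t)dt und Anwendung von x(0) = -5, finden wir x(t) = -2·t^6 + 4·t^5 + 3·t^4 - 4·t^3 + 3·t^2 - 5. Aus der Gleichung für die Position x(t) = -2·t^6 + 4·t^5 + 3·t^4 - 4·t^3 + 3·t^2 - 5, setzen wir t = 3 ein und erhalten x = -329.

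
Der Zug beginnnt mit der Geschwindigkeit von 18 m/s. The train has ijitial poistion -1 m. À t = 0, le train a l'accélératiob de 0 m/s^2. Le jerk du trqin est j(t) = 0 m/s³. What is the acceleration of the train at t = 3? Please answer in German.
Wir müssen unsere Gleichung für den Ruck j(t) = 0 1-mal integrieren. Das Integral von dem Ruck ist die Beschleunigung. Mit a(0) = 0 erhalten wir a(t) = 0. Mit a(t) = 0 und Einsetzen von t = 3, finden wir a = 0.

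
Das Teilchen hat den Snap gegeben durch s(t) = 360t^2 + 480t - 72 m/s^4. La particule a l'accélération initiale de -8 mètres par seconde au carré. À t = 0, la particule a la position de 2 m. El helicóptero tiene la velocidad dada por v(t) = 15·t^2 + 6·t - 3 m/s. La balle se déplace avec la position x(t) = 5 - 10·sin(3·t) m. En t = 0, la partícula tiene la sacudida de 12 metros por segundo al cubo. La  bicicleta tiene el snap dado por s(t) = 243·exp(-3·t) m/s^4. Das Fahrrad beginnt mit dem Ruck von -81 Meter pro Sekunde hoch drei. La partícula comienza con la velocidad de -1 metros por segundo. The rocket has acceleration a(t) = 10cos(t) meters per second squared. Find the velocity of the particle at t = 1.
To solve this, we need to take 3 integrals of our snap equation s(t) = 360·t^2 + 480·t - 72. Integrating snap and using the initial condition j(0) = 12, we get j(t) = 120·t^3 + 240·t^2 - 72·t + 12. The antiderivative of jerk is acceleration. Using a(0) = -8, we get a(t) = 30·t^4 + 80·t^3 - 36·t^2 + 12·t - 8. Taking ∫a(t)dt and applying v(0) = -1, we find v(t) = 6·t^5 + 20·t^4 - 12·t^3 + 6·t^2 - 8·t - 1. Using v(t) = 6·t^5 + 20·t^4 - 12·t^3 + 6·t^2 - 8·t - 1 and substituting t = 1, we find v = 11.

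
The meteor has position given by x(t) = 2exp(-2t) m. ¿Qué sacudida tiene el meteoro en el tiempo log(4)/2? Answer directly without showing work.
La sacudida en t = log(4)/2 es j = -4.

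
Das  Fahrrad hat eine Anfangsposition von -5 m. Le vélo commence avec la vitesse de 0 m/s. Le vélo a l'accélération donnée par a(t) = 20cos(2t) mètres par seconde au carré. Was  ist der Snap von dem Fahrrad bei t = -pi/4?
Wir müssen unsere Gleichung für die Beschleunigung a(t) = 20·cos(2·t) 2-mal ableiten. Mit d/dt von a(t) finden wir j(t) = -40·sin(2·t). Durch Ableiten von dem Ruck erhalten wir den Snap: s(t) = -80·cos(2·t). Mit s(t) = -80·cos(2·t) und Einsetzen von t = -pi/4, finden wir s = 0.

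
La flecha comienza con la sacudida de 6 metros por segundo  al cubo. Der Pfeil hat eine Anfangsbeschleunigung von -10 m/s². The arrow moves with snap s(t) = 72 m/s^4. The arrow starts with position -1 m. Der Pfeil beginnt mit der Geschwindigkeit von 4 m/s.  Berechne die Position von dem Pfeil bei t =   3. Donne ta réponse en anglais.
We must find the integral of our snap equation s(t) = 72 4 times. Finding the integral of s(t) and using j(0) = 6: j(t) = 72·t + 6. Integrating jerk and using the initial condition a(0) = -10, we get a(t) = 36·t^2 + 6·t - 10. Integrating acceleration and using the initial condition v(0) = 4, we get v(t) = 12·t^3 + 3·t^2 - 10·t + 4. Taking ∫v(t)dt and applying x(0) = -1, we find x(t) = 3·t^4 + t^3 - 5·t^2 + 4·t - 1. Using x(t) = 3·t^4 + t^3 - 5·t^2 + 4·t - 1 and substituting t = 3, we find x = 236.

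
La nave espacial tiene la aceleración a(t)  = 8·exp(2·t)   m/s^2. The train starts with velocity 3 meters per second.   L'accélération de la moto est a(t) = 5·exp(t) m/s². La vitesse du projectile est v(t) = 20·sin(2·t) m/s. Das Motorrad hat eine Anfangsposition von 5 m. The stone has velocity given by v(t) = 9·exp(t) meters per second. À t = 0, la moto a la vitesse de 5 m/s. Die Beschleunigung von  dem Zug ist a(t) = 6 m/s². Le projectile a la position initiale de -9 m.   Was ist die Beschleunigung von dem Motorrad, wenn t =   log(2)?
Mit a(t) = 5·exp(t) und Einsetzen von t = log(2), finden wir a = 10.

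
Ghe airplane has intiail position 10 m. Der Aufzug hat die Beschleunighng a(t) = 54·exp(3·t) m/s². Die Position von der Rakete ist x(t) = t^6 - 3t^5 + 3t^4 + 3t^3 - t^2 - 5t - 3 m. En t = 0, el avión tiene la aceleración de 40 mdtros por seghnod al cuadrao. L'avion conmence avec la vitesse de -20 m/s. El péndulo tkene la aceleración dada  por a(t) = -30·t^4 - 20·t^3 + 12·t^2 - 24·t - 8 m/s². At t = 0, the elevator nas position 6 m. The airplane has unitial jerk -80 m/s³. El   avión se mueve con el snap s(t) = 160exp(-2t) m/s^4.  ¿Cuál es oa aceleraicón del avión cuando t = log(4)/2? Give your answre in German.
Um dies zu lösen, müssen wir 2 Integrale unserer Gleichung für den Snap s(t) = 160·exp(-2·t) finden. Das Integral von dem Snap, mit j(0) = -80, ergibt den Ruck: j(t) = -80·exp(-2·t). Durch Integration von dem Ruck und Verwendung der Anfangsbedingung a(0) = 40, erhalten wir a(t) = 40·exp(-2·t). Wir haben die Beschleunigung a(t) = 40·exp(-2·t). Durch Einsetzen von t = log(4)/2: a(log(4)/2) = 10.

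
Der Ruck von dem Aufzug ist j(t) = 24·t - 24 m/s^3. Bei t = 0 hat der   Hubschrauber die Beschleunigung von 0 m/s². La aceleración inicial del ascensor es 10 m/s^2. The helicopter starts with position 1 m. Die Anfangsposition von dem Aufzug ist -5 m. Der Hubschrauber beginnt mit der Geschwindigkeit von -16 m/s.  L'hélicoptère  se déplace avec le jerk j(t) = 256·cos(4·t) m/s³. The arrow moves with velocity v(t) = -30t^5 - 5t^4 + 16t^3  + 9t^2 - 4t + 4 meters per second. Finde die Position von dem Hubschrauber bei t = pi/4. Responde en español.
Necesitamos integrar nuestra ecuación de la sacudida j(t) = 256·cos(4·t) 3 veces. Tomando ∫j(t)dt y aplicando a(0) = 0, encontramos a(t) = 64·sin(4·t). Tomando ∫a(t)dt y aplicando v(0) = -16, encontramos v(t) = -16·cos(4·t). Tomando ∫v(t)dt y aplicando x(0) = 1, encontramos x(t) = 1 - 4·sin(4·t). Usando x(t) = 1 - 4·sin(4·t) y sustituyendo t = pi/4, encontramos x = 1.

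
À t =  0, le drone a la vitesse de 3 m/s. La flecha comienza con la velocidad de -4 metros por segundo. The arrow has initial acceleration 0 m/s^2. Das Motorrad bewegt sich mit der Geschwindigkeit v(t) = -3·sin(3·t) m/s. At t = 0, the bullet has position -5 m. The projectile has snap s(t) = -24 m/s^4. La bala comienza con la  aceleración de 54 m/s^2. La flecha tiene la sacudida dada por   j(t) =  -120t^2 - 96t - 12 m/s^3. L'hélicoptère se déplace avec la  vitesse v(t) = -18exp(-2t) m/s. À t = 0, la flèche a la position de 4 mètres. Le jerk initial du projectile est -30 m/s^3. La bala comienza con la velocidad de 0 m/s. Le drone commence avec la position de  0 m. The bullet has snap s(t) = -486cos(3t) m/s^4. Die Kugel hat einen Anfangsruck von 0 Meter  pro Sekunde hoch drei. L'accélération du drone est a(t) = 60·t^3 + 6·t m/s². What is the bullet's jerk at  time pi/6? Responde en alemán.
Wir müssen das Integral unserer Gleichung für den Snap s(t) = -486·cos(3·t) 1-mal finden. Die Stammfunktion von dem Snap, mit j(0) = 0, ergibt den Ruck: j(t) = -162·sin(3·t). Mit j(t) = -162·sin(3·t) und Einsetzen von t = pi/6, finden wir j = -162.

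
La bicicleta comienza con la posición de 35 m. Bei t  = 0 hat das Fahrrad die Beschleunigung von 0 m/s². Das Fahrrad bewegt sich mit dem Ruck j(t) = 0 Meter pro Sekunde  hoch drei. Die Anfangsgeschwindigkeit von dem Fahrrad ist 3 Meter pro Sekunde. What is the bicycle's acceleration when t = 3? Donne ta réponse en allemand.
Wir müssen die Stammfunktion unserer Gleichung für den Ruck j(t) = 0 1-mal finden. Das Integral von dem Ruck ist die Beschleunigung. Mit a(0) = 0 erhalten wir a(t) = 0. Wir haben die Beschleunigung a(t) = 0. Durch Einsetzen von t = 3: a(3) = 0.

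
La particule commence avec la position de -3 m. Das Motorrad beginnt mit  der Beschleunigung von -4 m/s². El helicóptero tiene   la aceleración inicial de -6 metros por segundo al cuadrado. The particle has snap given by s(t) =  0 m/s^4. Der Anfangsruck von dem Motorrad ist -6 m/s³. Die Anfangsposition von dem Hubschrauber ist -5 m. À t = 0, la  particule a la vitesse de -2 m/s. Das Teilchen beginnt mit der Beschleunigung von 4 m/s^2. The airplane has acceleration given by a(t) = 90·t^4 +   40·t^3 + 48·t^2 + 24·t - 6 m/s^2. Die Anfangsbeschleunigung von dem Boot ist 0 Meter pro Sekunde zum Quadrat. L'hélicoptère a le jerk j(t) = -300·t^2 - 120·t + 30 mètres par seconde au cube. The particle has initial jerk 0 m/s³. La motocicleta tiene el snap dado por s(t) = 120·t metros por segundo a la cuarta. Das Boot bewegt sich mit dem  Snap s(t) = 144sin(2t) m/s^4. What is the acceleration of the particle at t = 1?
Starting from snap s(t) = 0, we take 2 antiderivatives. The antiderivative of snap, with j(0) = 0, gives jerk: j(t) = 0. Integrating jerk and using the initial condition a(0) = 4, we get a(t) = 4. We have acceleration a(t) = 4. Substituting t = 1: a(1) = 4.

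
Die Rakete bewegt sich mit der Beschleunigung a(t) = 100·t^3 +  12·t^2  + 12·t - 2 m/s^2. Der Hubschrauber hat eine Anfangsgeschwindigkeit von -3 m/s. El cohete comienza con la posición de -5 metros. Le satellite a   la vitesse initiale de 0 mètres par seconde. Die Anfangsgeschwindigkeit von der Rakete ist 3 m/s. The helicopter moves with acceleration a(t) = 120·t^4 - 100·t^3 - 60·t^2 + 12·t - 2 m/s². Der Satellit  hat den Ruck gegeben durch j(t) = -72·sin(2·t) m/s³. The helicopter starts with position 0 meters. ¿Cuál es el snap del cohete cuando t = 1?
Para resolver esto, necesitamos tomar 2 derivadas de nuestra ecuación de la aceleración a(t) = 100·t^3 + 12·t^2 + 12·t - 2. Derivando la aceleración, obtenemos la sacudida: j(t) = 300·t^2 + 24·t + 12. Tomando d/dt de j(t), encontramos s(t) = 600·t + 24. De la ecuación del snap s(t) = 600·t + 24, sustituimos t = 1 para obtener s = 624.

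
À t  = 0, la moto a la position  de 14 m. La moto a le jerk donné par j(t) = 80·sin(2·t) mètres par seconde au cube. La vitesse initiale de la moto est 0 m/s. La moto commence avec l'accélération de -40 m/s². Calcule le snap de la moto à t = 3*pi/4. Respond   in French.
En partant du jerk j(t) = 80·sin(2·t), nous prenons 1 dérivée. En prenant d/dt de j(t), nous trouvons s(t) = 160·cos(2·t). En utilisant s(t) = 160·cos(2·t) et en substituant t = 3*pi/4, nous trouvons s = 0.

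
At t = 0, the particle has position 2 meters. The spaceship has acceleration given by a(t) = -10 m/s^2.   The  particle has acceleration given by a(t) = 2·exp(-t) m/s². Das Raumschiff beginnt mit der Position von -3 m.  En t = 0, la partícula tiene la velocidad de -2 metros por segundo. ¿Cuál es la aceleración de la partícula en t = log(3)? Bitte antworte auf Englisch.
Using a(t) = 2·exp(-t) and substituting t = log(3), we find a = 2/3.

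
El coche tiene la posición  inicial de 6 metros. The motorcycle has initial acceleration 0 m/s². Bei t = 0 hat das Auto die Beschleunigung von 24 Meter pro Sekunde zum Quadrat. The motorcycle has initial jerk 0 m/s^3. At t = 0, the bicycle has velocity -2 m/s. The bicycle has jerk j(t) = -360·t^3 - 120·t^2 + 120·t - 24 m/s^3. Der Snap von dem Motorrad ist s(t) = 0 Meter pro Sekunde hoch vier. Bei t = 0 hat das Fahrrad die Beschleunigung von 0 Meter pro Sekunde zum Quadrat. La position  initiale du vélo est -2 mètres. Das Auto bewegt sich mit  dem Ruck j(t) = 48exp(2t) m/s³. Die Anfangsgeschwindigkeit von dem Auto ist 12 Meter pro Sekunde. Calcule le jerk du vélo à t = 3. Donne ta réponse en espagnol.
Usando j(t) = -360·t^3 - 120·t^2 + 120·t - 24 y sustituyendo t = 3, encontramos j = -10464.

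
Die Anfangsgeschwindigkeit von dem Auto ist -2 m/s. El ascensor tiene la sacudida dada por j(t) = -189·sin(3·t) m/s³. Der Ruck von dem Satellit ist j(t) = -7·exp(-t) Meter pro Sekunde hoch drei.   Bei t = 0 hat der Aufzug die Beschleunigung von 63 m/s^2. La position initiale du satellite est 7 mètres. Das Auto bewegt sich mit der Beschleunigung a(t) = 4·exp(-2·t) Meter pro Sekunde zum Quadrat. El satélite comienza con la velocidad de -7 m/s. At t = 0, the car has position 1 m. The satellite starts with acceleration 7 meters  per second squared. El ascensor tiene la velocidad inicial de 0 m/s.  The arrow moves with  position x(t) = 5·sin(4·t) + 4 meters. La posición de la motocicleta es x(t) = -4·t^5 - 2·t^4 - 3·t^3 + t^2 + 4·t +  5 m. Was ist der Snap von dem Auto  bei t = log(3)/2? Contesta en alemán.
Wir müssen unsere Gleichung für die Beschleunigung a(t) = 4·exp(-2·t) 2-mal ableiten. Mit d/dt von a(t) finden wir j(t) = -8·exp(-2·t). Durch Ableiten von dem Ruck erhalten wir den Snap: s(t) = 16·exp(-2·t). Aus der Gleichung für den Snap s(t) = 16·exp(-2·t), setzen wir t = log(3)/2 ein und erhalten s = 16/3.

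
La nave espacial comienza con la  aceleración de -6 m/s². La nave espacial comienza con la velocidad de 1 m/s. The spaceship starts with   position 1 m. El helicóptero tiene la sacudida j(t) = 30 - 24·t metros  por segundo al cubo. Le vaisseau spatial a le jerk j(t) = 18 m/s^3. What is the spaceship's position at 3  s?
To find the answer, we compute 3 integrals of j(t) = 18. Taking ∫j(t)dt and applying a(0) = -6, we find a(t) = 18·t - 6. Finding the integral of a(t) and using v(0) = 1: v(t) = 9·t^2 - 6·t + 1. The antiderivative of velocity is position. Using x(0) = 1, we get x(t) = 3·t^3 - 3·t^2 + t + 1. From the given position equation x(t) = 3·t^3 - 3·t^2 + t + 1, we substitute t = 3 to get x = 58.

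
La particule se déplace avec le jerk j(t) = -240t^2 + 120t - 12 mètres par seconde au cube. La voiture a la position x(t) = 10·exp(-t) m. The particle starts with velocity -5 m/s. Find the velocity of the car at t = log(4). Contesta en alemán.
Ausgehend von der Position x(t) = 10·exp(-t), nehmen wir 1 Ableitung. Mit d/dt von x(t) finden wir v(t) = -10·exp(-t). Mit v(t) = -10·exp(-t) und Einsetzen von t = log(4), finden wir v = -5/2.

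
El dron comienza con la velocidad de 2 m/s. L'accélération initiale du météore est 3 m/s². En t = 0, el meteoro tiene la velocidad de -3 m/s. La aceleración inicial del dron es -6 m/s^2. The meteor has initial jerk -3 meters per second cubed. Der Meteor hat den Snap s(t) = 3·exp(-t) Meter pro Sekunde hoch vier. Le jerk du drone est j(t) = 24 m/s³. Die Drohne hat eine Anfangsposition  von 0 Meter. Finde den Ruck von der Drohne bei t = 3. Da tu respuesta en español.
Tenemos la sacudida j(t) = 24. Sustituyendo t = 3: j(3) = 24.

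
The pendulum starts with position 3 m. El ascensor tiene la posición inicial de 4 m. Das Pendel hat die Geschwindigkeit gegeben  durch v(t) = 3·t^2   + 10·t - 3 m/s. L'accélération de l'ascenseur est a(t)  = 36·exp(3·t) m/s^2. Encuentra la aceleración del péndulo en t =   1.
Debemos derivar nuestra ecuación de la velocidad v(t) = 3·t^2 + 10·t - 3 1 vez. Derivando la velocidad, obtenemos la aceleración: a(t) = 6·t + 10. Tenemos la aceleración a(t) = 6·t + 10. Sustituyendo t = 1: a(1) = 16.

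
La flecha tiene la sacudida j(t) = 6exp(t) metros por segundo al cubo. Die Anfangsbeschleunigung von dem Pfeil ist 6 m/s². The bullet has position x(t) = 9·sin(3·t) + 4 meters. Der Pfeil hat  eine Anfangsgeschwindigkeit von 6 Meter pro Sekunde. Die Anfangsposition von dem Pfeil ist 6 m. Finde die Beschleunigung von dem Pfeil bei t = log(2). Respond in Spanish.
Para resolver esto, necesitamos tomar 1 antiderivada de nuestra ecuación de la sacudida j(t) = 6·exp(t). La antiderivada de la sacudida, con a(0) = 6, da la aceleración: a(t) = 6·exp(t). Tenemos la aceleración a(t) = 6·exp(t). Sustituyendo t = log(2): a(log(2)) = 12.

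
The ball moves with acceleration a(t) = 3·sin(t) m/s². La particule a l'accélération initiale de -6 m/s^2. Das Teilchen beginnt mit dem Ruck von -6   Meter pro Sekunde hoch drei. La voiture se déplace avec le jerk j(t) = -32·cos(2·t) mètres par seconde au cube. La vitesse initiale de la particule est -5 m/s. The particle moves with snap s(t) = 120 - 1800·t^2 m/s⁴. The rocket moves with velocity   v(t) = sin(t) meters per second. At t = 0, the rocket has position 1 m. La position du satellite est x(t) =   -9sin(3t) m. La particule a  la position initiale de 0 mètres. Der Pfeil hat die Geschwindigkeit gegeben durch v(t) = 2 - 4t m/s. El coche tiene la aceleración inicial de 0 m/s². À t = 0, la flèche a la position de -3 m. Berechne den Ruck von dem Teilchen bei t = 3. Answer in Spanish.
Para resolver esto, necesitamos tomar 1 integral de nuestra ecuación del snap s(t) = 120 - 1800·t^2. La integral del snap es la sacudida. Usando j(0) = -6, obtenemos j(t) = -600·t^3 + 120·t - 6. De la ecuación de la sacudida j(t) = -600·t^3 + 120·t - 6, sustituimos t = 3 para obtener j = -15846.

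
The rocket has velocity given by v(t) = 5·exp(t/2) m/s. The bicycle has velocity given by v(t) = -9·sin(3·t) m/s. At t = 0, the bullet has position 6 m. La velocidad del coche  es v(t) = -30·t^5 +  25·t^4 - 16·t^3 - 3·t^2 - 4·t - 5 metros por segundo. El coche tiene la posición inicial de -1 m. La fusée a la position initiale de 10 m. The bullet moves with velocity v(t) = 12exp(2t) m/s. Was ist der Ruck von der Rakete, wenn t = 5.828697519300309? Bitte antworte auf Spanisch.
Debemos derivar nuestra ecuación de la velocidad v(t) = 5·exp(t/2) 2 veces. Tomando d/dt de v(t), encontramos a(t) = 5·exp(t/2)/2. Tomando d/dt de a(t), encontramos j(t) = 5·exp(t/2)/4. De la ecuación de la sacudida j(t) = 5·exp(t/2)/4, sustituimos t = 5.828697519300309 para obtener j = 23.0460021288177.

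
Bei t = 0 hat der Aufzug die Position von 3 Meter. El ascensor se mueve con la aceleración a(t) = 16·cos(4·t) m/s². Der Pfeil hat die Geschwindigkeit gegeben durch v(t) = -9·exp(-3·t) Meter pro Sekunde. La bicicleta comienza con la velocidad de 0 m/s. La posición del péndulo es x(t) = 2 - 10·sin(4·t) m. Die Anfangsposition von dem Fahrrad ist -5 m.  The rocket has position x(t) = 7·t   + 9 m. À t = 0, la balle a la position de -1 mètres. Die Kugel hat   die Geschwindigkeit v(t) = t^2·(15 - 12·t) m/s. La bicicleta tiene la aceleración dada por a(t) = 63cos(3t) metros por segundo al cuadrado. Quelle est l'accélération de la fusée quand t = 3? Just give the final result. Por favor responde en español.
En t = 3, a = 0.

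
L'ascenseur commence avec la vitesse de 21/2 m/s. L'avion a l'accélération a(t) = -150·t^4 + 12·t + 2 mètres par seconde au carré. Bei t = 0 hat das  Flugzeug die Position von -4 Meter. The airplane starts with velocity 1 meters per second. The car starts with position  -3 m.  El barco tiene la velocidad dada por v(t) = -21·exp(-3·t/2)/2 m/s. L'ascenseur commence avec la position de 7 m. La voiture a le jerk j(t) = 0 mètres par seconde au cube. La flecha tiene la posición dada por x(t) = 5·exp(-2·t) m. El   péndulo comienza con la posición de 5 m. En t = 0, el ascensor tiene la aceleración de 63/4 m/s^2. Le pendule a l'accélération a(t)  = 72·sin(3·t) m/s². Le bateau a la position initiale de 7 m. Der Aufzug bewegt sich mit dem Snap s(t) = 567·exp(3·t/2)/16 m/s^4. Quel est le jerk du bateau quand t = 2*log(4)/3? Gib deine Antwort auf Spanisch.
Para resolver esto, necesitamos tomar 2 derivadas de nuestra ecuación de la velocidad v(t) = -21·exp(-3·t/2)/2. Derivando la velocidad, obtenemos la aceleración: a(t) = 63·exp(-3·t/2)/4. Tomando d/dt de a(t), encontramos j(t) = -189·exp(-3·t/2)/8. De la ecuación de la sacudida j(t) = -189·exp(-3·t/2)/8, sustituimos t = 2*log(4)/3 para obtener j = -189/32.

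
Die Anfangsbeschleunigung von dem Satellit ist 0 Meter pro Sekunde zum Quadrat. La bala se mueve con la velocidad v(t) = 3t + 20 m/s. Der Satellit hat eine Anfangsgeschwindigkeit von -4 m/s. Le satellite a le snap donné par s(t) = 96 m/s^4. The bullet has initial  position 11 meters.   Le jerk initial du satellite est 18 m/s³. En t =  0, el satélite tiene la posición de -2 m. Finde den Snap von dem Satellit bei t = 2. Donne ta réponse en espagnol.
De la ecuación del snap s(t) = 96, sustituimos t = 2 para obtener s = 96.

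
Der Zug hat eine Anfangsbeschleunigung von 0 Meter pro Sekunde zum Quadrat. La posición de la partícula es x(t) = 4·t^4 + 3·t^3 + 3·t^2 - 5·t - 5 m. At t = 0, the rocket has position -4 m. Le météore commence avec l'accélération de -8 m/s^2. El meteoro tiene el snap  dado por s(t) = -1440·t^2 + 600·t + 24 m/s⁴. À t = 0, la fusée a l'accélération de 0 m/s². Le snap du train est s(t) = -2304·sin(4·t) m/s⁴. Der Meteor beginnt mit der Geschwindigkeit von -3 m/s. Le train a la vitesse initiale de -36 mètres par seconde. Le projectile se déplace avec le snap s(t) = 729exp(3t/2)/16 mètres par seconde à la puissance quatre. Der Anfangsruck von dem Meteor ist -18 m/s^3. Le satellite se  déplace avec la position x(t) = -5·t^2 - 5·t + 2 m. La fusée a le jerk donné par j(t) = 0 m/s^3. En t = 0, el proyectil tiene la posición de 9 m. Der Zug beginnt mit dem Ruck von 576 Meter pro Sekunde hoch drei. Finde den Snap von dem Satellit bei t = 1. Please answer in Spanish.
Debemos derivar nuestra ecuación de la posición x(t) = -5·t^2 - 5·t + 2 4 veces. Derivando la posición, obtenemos la velocidad: v(t) = -10·t - 5. Derivando la velocidad, obtenemos la aceleración: a(t) = -10. Tomando d/dt de a(t), encontramos j(t) = 0. Derivando la sacudida, obtenemos el snap: s(t) = 0. Usando s(t) = 0 y sustituyendo t = 1, encontramos s = 0.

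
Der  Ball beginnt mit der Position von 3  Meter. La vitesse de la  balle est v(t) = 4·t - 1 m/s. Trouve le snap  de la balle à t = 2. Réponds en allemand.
Wir müssen unsere Gleichung für die Geschwindigkeit v(t) = 4·t - 1 3-mal ableiten. Mit d/dt von v(t) finden wir a(t) = 4. Mit d/dt von a(t) finden wir j(t) = 0. Mit d/dt von j(t) finden wir s(t) = 0. Wir haben den Snap s(t) = 0. Durch Einsetzen von t = 2: s(2) = 0.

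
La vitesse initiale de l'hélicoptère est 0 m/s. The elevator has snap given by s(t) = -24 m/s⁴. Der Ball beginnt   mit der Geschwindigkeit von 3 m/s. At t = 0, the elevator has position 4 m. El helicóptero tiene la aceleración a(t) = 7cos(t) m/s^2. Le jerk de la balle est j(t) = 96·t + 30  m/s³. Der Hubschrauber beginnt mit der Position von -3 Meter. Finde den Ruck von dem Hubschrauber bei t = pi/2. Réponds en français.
Pour résoudre ceci, nous devons prendre 1 dérivée de notre équation de l'accélération a(t) = 7·cos(t). La dérivée de l'accélération donne le jerk: j(t) = -7·sin(t). En utilisant j(t) = -7·sin(t) et en substituant t = pi/2, nous trouvons j = -7.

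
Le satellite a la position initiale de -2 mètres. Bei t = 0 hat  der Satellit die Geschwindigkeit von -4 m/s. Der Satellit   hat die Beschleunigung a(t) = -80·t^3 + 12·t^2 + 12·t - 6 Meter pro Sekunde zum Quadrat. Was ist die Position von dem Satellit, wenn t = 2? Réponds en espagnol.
Para resolver esto, necesitamos tomar 2 integrales de nuestra ecuación de la aceleración a(t) = -80·t^3 + 12·t^2 + 12·t - 6. La integral de la aceleración, con v(0) = -4, da la velocidad: v(t) = -20·t^4 + 4·t^3 + 6·t^2 - 6·t - 4. Integrando la velocidad y usando la condición inicial x(0) = -2, obtenemos x(t) = -4·t^5 + t^4 + 2·t^3 - 3·t^2 - 4·t - 2. De la ecuación de la posición x(t) = -4·t^5 + t^4 + 2·t^3 - 3·t^2 - 4·t - 2, sustituimos t = 2 para obtener x = -118.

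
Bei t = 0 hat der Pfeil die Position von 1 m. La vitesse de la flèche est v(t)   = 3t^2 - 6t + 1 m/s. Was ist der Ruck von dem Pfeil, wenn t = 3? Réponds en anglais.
To solve this, we need to take 2 derivatives of our velocity equation v(t) = 3·t^2 - 6·t + 1. Differentiating velocity, we get acceleration: a(t) = 6·t - 6. Taking d/dt of a(t), we find j(t) = 6. We have jerk j(t) = 6. Substituting t = 3: j(3) = 6.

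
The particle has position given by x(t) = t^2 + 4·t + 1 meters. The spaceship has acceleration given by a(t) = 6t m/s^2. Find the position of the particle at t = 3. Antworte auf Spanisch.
Tenemos la posición x(t) = t^2 + 4·t + 1. Sustituyendo t = 3: x(3) = 22.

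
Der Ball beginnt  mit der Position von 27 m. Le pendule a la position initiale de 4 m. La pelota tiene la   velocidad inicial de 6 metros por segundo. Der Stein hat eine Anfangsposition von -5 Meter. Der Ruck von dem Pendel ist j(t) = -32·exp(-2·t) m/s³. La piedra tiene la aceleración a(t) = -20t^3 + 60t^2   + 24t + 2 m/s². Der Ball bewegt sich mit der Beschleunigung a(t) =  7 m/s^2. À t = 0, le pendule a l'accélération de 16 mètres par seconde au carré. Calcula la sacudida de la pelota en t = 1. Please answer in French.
En partant de l'accélération a(t) = 7, nous prenons 1 dérivée. En dérivant l'accélération, nous obtenons le jerk: j(t) = 0. Nous avons le jerk j(t) = 0. En substituant t = 1: j(1) = 0.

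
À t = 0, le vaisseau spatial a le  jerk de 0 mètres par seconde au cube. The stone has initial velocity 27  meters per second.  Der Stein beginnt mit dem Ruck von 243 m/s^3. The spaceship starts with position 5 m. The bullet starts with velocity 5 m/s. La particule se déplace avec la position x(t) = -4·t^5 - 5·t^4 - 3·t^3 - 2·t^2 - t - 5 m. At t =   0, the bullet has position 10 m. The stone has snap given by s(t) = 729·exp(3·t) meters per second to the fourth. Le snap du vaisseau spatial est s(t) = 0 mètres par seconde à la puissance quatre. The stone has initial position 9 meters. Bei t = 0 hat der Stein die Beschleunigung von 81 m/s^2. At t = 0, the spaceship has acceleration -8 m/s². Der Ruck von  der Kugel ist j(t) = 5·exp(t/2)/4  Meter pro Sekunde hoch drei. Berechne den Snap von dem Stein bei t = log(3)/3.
Aus der Gleichung für den Snap s(t) = 729·exp(3·t), setzen wir t = log(3)/3 ein und erhalten s = 2187.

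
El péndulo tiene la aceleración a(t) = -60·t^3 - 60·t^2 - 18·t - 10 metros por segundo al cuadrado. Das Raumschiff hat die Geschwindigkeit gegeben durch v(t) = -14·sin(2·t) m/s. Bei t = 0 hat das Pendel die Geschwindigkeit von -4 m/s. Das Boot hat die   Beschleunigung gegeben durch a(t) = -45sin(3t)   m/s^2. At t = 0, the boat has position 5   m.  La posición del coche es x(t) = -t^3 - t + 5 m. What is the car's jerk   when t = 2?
Starting from position x(t) = -t^3 - t + 5, we take 3 derivatives. The derivative of position gives velocity: v(t) = -3·t^2 - 1. Taking d/dt of v(t), we find a(t) = -6·t. Taking d/dt of a(t), we find j(t) = -6. We have jerk j(t) = -6. Substituting t = 2: j(2) = -6.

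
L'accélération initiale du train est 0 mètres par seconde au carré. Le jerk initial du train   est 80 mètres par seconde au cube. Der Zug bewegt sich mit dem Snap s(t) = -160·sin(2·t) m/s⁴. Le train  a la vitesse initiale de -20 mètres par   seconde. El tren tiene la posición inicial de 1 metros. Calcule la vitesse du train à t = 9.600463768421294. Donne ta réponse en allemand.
Ausgehend von dem Snap s(t) = -160·sin(2·t), nehmen wir 3 Stammfunktionen. Durch Integration von dem Snap und Verwendung der Anfangsbedingung j(0) = 80, erhalten wir j(t) = 80·cos(2·t). Das Integral von dem Ruck ist die Beschleunigung. Mit a(0) = 0 erhalten wir a(t) = 40·sin(2·t). Mit ∫a(t)dt und Anwendung von v(0) = -20, finden wir v(t) = -20·cos(2·t). Mit v(t) = -20·cos(2·t) und Einsetzen von t = 9.600463768421294, finden wir v = -18.7780301096057.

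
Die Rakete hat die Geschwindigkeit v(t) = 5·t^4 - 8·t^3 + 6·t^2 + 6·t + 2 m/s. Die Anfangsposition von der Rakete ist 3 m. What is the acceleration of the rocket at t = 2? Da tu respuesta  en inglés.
Starting from velocity v(t) = 5·t^4 - 8·t^3 + 6·t^2 + 6·t + 2, we take 1 derivative. Differentiating velocity, we get acceleration: a(t) = 20·t^3 - 24·t^2 + 12·t + 6. Using a(t) = 20·t^3 - 24·t^2 + 12·t + 6 and substituting t = 2, we find a = 94.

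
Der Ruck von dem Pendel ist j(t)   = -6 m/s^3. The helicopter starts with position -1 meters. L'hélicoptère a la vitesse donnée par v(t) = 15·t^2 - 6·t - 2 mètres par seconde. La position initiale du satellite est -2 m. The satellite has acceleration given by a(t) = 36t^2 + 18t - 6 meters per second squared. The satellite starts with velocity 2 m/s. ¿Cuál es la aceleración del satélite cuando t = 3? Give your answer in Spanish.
Usando a(t) = 36·t^2 + 18·t - 6 y sustituyendo t = 3, encontramos a = 372.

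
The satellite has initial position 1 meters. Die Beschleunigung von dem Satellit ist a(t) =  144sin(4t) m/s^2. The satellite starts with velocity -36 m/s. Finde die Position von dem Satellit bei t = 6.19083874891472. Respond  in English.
To find the answer, we compute 2 integrals of a(t) = 144·sin(4·t). Finding the integral of a(t) and using v(0) = -36: v(t) = -36·cos(4·t). Taking ∫v(t)dt and applying x(0) = 1, we find x(t) = 1 - 9·sin(4·t). We have position x(t) = 1 - 9·sin(4·t). Substituting t = 6.19083874891472: x(6.19083874891472) = 4.24938818967719.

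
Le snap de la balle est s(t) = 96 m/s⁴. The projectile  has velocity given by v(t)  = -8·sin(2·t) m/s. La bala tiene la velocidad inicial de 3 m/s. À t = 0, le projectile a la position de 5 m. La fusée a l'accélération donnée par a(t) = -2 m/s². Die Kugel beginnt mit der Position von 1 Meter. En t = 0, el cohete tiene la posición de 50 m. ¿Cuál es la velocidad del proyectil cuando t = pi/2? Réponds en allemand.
Wir haben die Geschwindigkeit v(t) = -8·sin(2·t). Durch Einsetzen von t = pi/2: v(pi/2) = 0.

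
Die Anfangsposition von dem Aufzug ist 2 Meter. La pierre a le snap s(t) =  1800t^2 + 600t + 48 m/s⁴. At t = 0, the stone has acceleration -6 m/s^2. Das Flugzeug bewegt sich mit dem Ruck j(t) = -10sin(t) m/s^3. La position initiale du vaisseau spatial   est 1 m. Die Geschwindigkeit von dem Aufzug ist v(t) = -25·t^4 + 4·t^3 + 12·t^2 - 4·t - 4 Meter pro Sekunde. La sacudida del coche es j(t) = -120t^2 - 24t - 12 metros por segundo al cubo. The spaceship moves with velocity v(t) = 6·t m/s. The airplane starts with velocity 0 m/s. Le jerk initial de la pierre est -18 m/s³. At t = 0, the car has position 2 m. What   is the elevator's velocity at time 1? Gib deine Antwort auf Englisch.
Using v(t) = -25·t^4 + 4·t^3 + 12·t^2 - 4·t - 4 and substituting t = 1, we find v = -17.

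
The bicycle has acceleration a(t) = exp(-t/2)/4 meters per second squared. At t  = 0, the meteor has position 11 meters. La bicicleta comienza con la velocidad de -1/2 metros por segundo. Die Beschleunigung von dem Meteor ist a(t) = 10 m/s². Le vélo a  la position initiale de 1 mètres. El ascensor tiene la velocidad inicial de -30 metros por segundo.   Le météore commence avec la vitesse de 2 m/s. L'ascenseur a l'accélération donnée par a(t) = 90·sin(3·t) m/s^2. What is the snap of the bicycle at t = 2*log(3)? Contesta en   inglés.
Starting from acceleration a(t) = exp(-t/2)/4, we take 2 derivatives. Taking d/dt of a(t), we find j(t) = -exp(-t/2)/8. The derivative of jerk gives snap: s(t) = exp(-t/2)/16. We have snap s(t) = exp(-t/2)/16. Substituting t = 2*log(3): s(2*log(3)) = 1/48.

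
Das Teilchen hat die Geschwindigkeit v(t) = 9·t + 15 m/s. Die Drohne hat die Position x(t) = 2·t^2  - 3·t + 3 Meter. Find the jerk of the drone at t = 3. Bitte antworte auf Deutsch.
Um dies zu lösen, müssen wir 3 Ableitungen unserer Gleichung für die Position x(t) = 2·t^2 - 3·t + 3 nehmen. Mit d/dt von x(t) finden wir v(t) = 4·t - 3. Die Ableitung von der Geschwindigkeit ergibt die Beschleunigung: a(t) = 4. Die Ableitung von der Beschleunigung ergibt den Ruck: j(t) = 0. Mit j(t) = 0 und Einsetzen von t = 3, finden wir j = 0.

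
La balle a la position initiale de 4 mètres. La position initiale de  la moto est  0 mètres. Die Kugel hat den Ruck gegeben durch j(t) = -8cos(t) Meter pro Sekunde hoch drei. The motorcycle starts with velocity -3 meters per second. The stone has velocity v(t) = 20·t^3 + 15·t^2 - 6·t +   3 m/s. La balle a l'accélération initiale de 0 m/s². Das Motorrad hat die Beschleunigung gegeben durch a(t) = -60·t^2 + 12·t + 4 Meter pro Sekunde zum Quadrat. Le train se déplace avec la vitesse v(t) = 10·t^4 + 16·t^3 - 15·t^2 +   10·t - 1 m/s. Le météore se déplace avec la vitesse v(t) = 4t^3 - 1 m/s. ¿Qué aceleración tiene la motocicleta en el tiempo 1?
Tenemos la aceleración a(t) = -60·t^2 + 12·t + 4. Sustituyendo t = 1: a(1) = -44.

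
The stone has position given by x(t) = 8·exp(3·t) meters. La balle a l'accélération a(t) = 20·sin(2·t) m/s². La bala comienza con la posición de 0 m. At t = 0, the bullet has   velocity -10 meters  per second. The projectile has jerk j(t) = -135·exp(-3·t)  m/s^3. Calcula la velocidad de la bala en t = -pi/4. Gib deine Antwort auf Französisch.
Nous devons intégrer notre équation de l'accélération a(t) = 20·sin(2·t) 1 fois. En prenant ∫a(t)dt et en appliquant v(0) = -10, nous trouvons v(t) = -10·cos(2·t). De l'équation de la vitesse v(t) = -10·cos(2·t), nous substituons t = -pi/4 pour obtenir v = 0.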